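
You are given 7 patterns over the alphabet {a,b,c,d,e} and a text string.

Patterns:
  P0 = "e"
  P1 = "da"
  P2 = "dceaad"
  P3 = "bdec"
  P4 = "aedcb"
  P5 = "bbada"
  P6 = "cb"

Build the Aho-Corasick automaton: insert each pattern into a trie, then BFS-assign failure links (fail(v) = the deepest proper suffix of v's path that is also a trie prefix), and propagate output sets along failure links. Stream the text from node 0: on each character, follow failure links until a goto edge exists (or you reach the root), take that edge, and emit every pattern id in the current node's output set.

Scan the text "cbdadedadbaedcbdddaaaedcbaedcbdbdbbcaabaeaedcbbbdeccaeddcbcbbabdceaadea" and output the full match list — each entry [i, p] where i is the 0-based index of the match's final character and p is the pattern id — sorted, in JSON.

Build:
Trie nodes:
  0='ε' goto a→13 b→9 c→22 d→2 e→1
  1='e' goto ·  [P0 ends]
  2='d' goto a→3 c→4
  3='da' goto ·  [P1 ends]
  4='dc' goto e→5
  5='dce' goto a→6
  6='dcea' goto a→7
  7='dceaa' goto d→8
  8='dceaad' goto ·  [P2 ends]
  9='b' goto b→18 d→10
  10='bd' goto e→11
  11='bde' goto c→12
  12='bdec' goto ·  [P3 ends]
  13='a' goto e→14
  14='ae' goto d→15
  15='aed' goto c→16
  16='aedc' goto b→17
  17='aedcb' goto ·  [P4 ends]
  18='bb' goto a→19
  19='bba' goto d→20
  20='bbad' goto a→21
  21='bbada' goto ·  [P5 ends]
  22='c' goto b→23
  23='cb' goto ·  [P6 ends]

BFS fail/out derivation:
  n1('e'): parent n0 fail=0; on 'e' 0 → fail=0;  out {0}∪∅={0}
  n2('d'): parent n0 fail=0; on 'd' 0 → fail=0;  out ∅∪∅=∅
  n9('b'): parent n0 fail=0; on 'b' 0 → fail=0;  out ∅∪∅=∅
  n13('a'): parent n0 fail=0; on 'a' 0 → fail=0;  out ∅∪∅=∅
  n22('c'): parent n0 fail=0; on 'c' 0 → fail=0;  out ∅∪∅=∅
  n3('da'): parent n2 fail=0; on 'a' 0 → fail=13;  out {1}∪∅={1}
  n4('dc'): parent n2 fail=0; on 'c' 0 → fail=22;  out ∅∪∅=∅
  n10('bd'): parent n9 fail=0; on 'd' 0 → fail=2;  out ∅∪∅=∅
  n14('ae'): parent n13 fail=0; on 'e' 0 → fail=1;  out ∅∪{0}={0}
  n18('bb'): parent n9 fail=0; on 'b' 0 → fail=9;  out ∅∪∅=∅
  n23('cb'): parent n22 fail=0; on 'b' 0 → fail=9;  out {6}∪∅={6}
  n5('dce'): parent n4 fail=22; on 'e' 22→0 → fail=1;  out ∅∪{0}={0}
  n11('bde'): parent n10 fail=2; on 'e' 2→0 → fail=1;  out ∅∪{0}={0}
  n15('aed'): parent n14 fail=1; on 'd' 1→0 → fail=2;  out ∅∪∅=∅
  n19('bba'): parent n18 fail=9; on 'a' 9→0 → fail=13;  out ∅∪∅=∅
  n6('dcea'): parent n5 fail=1; on 'a' 1→0 → fail=13;  out ∅∪∅=∅
  n12('bdec'): parent n11 fail=1; on 'c' 1→0 → fail=22;  out {3}∪∅={3}
  n16('aedc'): parent n15 fail=2; on 'c' 2 → fail=4;  out ∅∪∅=∅
  n20('bbad'): parent n19 fail=13; on 'd' 13→0 → fail=2;  out ∅∪∅=∅
  n7('dceaa'): parent n6 fail=13; on 'a' 13→0 → fail=13;  out ∅∪∅=∅
  n17('aedcb'): parent n16 fail=4; on 'b' 4→22 → fail=23;  out {4}∪{6}={4,6}
  n21('bbada'): parent n20 fail=2; on 'a' 2 → fail=3;  out {5}∪{1}={1,5}
  n8('dceaad'): parent n7 fail=13; on 'd' 13→0 → fail=2;  out {2}∪∅={2}

Text stream:
[0] read 'c'  n0⇒n22
[1] read 'b'  n22⇒n23  → match P6@[0:1]
[2] read 'd'  n23⇒n10 (fail-walked)
[3] read 'a'  n10⇒n3 (fail-walked)  → match P1@[2:3]
[4] read 'd'  n3⇒n2 (fail-walked)
[5] read 'e'  n2⇒n1 (fail-walked)  → match P0@[5:5]
[6] read 'd'  n1⇒n2 (fail-walked)
[7] read 'a'  n2⇒n3  → match P1@[6:7]
[8] read 'd'  n3⇒n2 (fail-walked)
[9] read 'b'  n2⇒n9 (fail-walked)
[10] read 'a'  n9⇒n13 (fail-walked)
[11] read 'e'  n13⇒n14  → match P0@[11:11]
[12] read 'd'  n14⇒n15
[13] read 'c'  n15⇒n16
[14] read 'b'  n16⇒n17  → match P4@[10:14],P6@[13:14]
[15] read 'd'  n17⇒n10 (fail-walked)
[16] read 'd'  n10⇒n2 (fail-walked)
[17] read 'd'  n2⇒n2 (fail-walked)
[18] read 'a'  n2⇒n3  → match P1@[17:18]
[19] read 'a'  n3⇒n13 (fail-walked)
[20] read 'a'  n13⇒n13 (fail-walked)
[21] read 'e'  n13⇒n14  → match P0@[21:21]
[22] read 'd'  n14⇒n15
[23] read 'c'  n15⇒n16
[24] read 'b'  n16⇒n17  → match P4@[20:24],P6@[23:24]
[25] read 'a'  n17⇒n13 (fail-walked)
[26] read 'e'  n13⇒n14  → match P0@[26:26]
[27] read 'd'  n14⇒n15
[28] read 'c'  n15⇒n16
[29] read 'b'  n16⇒n17  → match P4@[25:29],P6@[28:29]
[30] read 'd'  n17⇒n10 (fail-walked)
[31] read 'b'  n10⇒n9 (fail-walked)
[32] read 'd'  n9⇒n10
[33] read 'b'  n10⇒n9 (fail-walked)
[34] read 'b'  n9⇒n18
[35] read 'c'  n18⇒n22 (fail-walked)
[36] read 'a'  n22⇒n13 (fail-walked)
[37] read 'a'  n13⇒n13 (fail-walked)
[38] read 'b'  n13⇒n9 (fail-walked)
[39] read 'a'  n9⇒n13 (fail-walked)
[40] read 'e'  n13⇒n14  → match P0@[40:40]
[41] read 'a'  n14⇒n13 (fail-walked)
[42] read 'e'  n13⇒n14  → match P0@[42:42]
[43] read 'd'  n14⇒n15
[44] read 'c'  n15⇒n16
[45] read 'b'  n16⇒n17  → match P4@[41:45],P6@[44:45]
[46] read 'b'  n17⇒n18 (fail-walked)
[47] read 'b'  n18⇒n18 (fail-walked)
[48] read 'd'  n18⇒n10 (fail-walked)
[49] read 'e'  n10⇒n11  → match P0@[49:49]
[50] read 'c'  n11⇒n12  → match P3@[47:50]
[51] read 'c'  n12⇒n22 (fail-walked)
[52] read 'a'  n22⇒n13 (fail-walked)
[53] read 'e'  n13⇒n14  → match P0@[53:53]
[54] read 'd'  n14⇒n15
[55] read 'd'  n15⇒n2 (fail-walked)
[56] read 'c'  n2⇒n4
[57] read 'b'  n4⇒n23 (fail-walked)  → match P6@[56:57]
[58] read 'c'  n23⇒n22 (fail-walked)
[59] read 'b'  n22⇒n23  → match P6@[58:59]
[60] read 'b'  n23⇒n18 (fail-walked)
[61] read 'a'  n18⇒n19
[62] read 'b'  n19⇒n9 (fail-walked)
[63] read 'd'  n9⇒n10
[64] read 'c'  n10⇒n4 (fail-walked)
[65] read 'e'  n4⇒n5  → match P0@[65:65]
[66] read 'a'  n5⇒n6
[67] read 'a'  n6⇒n7
[68] read 'd'  n7⇒n8  → match P2@[63:68]
[69] read 'e'  n8⇒n1 (fail-walked)  → match P0@[69:69]
[70] read 'a'  n1⇒n13 (fail-walked)

Matches: [[1,6],[3,1],[5,0],[7,1],[11,0],[14,4],[14,6],[18,1],[21,0],[24,4],[24,6],[26,0],[29,4],[29,6],[40,0],[42,0],[45,4],[45,6],[49,0],[50,3],[53,0],[57,6],[59,6],[65,0],[68,2],[69,0]]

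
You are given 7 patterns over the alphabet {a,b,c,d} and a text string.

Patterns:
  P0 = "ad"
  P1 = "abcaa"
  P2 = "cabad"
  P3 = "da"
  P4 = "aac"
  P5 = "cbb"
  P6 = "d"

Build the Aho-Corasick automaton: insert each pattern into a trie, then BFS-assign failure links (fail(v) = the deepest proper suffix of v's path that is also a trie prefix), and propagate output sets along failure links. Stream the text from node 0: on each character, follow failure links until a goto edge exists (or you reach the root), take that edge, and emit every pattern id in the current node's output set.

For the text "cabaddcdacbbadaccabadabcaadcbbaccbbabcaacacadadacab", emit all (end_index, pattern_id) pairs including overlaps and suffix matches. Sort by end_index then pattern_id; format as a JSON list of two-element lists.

Build:
Trie (insert patterns):
  0='ε' goto a→1 c→7 d→12
  1='a' goto a→14 b→3 d→2
  2='ad' goto ·  [P0 ends]
  3='ab' goto c→4
  4='abc' goto a→5
  5='abca' goto a→6
  6='abcaa' goto ·  [P1 ends]
  7='c' goto a→8 b→16
  8='ca' goto b→9
  9='cab' goto a→10
  10='caba' goto d→11
  11='cabad' goto ·  [P2 ends]
  12='d' goto a→13  [P6 ends]
  13='da' goto ·  [P3 ends]
  14='aa' goto c→15
  15='aac' goto ·  [P4 ends]
  16='cb' goto b→17
  17='cbb' goto ·  [P5 ends]

BFS fail/out derivation:
  n1('a'): parent n0 fail=0; on 'a' 0 → fail=0;  out ∅∪∅=∅
  n7('c'): parent n0 fail=0; on 'c' 0 → fail=0;  out ∅∪∅=∅
  n12('d'): parent n0 fail=0; on 'd' 0 → fail=0;  out {6}∪∅={6}
  n2('ad'): parent n1 fail=0; on 'd' 0 → fail=12;  out {0}∪{6}={0,6}
  n3('ab'): parent n1 fail=0; on 'b' 0 → fail=0;  out ∅∪∅=∅
  n8('ca'): parent n7 fail=0; on 'a' 0 → fail=1;  out ∅∪∅=∅
  n13('da'): parent n12 fail=0; on 'a' 0 → fail=1;  out {3}∪∅={3}
  n14('aa'): parent n1 fail=0; on 'a' 0 → fail=1;  out ∅∪∅=∅
  n16('cb'): parent n7 fail=0; on 'b' 0 → fail=0;  out ∅∪∅=∅
  n4('abc'): parent n3 fail=0; on 'c' 0 → fail=7;  out ∅∪∅=∅
  n9('cab'): parent n8 fail=1; on 'b' 1 → fail=3;  out ∅∪∅=∅
  n15('aac'): parent n14 fail=1; on 'c' 1→0 → fail=7;  out {4}∪∅={4}
  n17('cbb'): parent n16 fail=0; on 'b' 0 → fail=0;  out {5}∪∅={5}
  n5('abca'): parent n4 fail=7; on 'a' 7 → fail=8;  out ∅∪∅=∅
  n10('caba'): parent n9 fail=3; on 'a' 3→0 → fail=1;  out ∅∪∅=∅
  n6('abcaa'): parent n5 fail=8; on 'a' 8→1 → fail=14;  out {1}∪∅={1}
  n11('cabad'): parent n10 fail=1; on 'd' 1 → fail=2;  out {2}∪{0,6}={0,2,6}

Scan:
[0] read 'c'  n0⇒n7
[1] read 'a'  n7⇒n8
[2] read 'b'  n8⇒n9
[3] read 'a'  n9⇒n10
[4] read 'd'  n10⇒n11  emit P0@[3:4],P2@[0:4],P6@[4:4]
[5] read 'd'  n11⇒n12 ·f  emit P6@[5:5]
[6] read 'c'  n12⇒n7 ·f
[7] read 'd'  n7⇒n12 ·f  emit P6@[7:7]
[8] read 'a'  n12⇒n13  emit P3@[7:8]
[9] read 'c'  n13⇒n7 ·f
[10] read 'b'  n7⇒n16
[11] read 'b'  n16⇒n17  emit P5@[9:11]
[12] read 'a'  n17⇒n1 ·f
[13] read 'd'  n1⇒n2  emit P0@[12:13],P6@[13:13]
[14] read 'a'  n2⇒n13 ·f  emit P3@[13:14]
[15] read 'c'  n13⇒n7 ·f
[16] read 'c'  n7⇒n7 ·f
[17] read 'a'  n7⇒n8
[18] read 'b'  n8⇒n9
[19] read 'a'  n9⇒n10
[20] read 'd'  n10⇒n11  emit P0@[19:20],P2@[16:20],P6@[20:20]
[21] read 'a'  n11⇒n13 ·f  emit P3@[20:21]
[22] read 'b'  n13⇒n3 ·f
[23] read 'c'  n3⇒n4
[24] read 'a'  n4⇒n5
[25] read 'a'  n5⇒n6  emit P1@[21:25]
[26] read 'd'  n6⇒n2 ·f  emit P0@[25:26],P6@[26:26]
[27] read 'c'  n2⇒n7 ·f
[28] read 'b'  n7⇒n16
[29] read 'b'  n16⇒n17  emit P5@[27:29]
[30] read 'a'  n17⇒n1 ·f
[31] read 'c'  n1⇒n7 ·f
[32] read 'c'  n7⇒n7 ·f
[33] read 'b'  n7⇒n16
[34] read 'b'  n16⇒n17  emit P5@[32:34]
[35] read 'a'  n17⇒n1 ·f
[36] read 'b'  n1⇒n3
[37] read 'c'  n3⇒n4
[38] read 'a'  n4⇒n5
[39] read 'a'  n5⇒n6  emit P1@[35:39]
[40] read 'c'  n6⇒n15 ·f  emit P4@[38:40]
[41] read 'a'  n15⇒n8 ·f
[42] read 'c'  n8⇒n7 ·f
[43] read 'a'  n7⇒n8
[44] read 'd'  n8⇒n2 ·f  emit P0@[43:44],P6@[44:44]
[45] read 'a'  n2⇒n13 ·f  emit P3@[44:45]
[46] read 'd'  n13⇒n2 ·f  emit P0@[45:46],P6@[46:46]
[47] read 'a'  n2⇒n13 ·f  emit P3@[46:47]
[48] read 'c'  n13⇒n7 ·f
[49] read 'a'  n7⇒n8
[50] read 'b'  n8⇒n9

All matches (sorted): [[4,0],[4,2],[4,6],[5,6],[7,6],[8,3],[11,5],[13,0],[13,6],[14,3],[20,0],[20,2],[20,6],[21,3],[25,1],[26,0],[26,6],[29,5],[34,5],[39,1],[40,4],[44,0],[44,6],[45,3],[46,0],[46,6],[47,3]]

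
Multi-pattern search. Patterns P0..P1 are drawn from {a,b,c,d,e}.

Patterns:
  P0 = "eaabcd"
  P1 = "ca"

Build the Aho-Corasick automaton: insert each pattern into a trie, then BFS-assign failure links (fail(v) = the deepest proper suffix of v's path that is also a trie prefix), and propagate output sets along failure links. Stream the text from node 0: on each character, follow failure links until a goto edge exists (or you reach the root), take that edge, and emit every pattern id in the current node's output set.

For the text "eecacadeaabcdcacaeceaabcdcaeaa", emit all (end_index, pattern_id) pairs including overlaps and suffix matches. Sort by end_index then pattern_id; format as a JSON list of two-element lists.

Build automaton:
Trie (insert patterns):
  0='ε' goto c→7 e→1
  1='e' goto a→2
  2='ea' goto a→3
  3='eaa' goto b→4
  4='eaab' goto c→5
  5='eaabc' goto d→6
  6='eaabcd' goto ·  ←P0
  7='c' goto a→8
  8='ca' goto ·  ←P1

Failure links (BFS by depth):
  n1('e'): parent n0 fail=0; on 'e' 0 → fail=0;  out ∅∪∅=∅
  n7('c'): parent n0 fail=0; on 'c' 0 → fail=0;  out ∅∪∅=∅
  n2('ea'): parent n1 fail=0; on 'a' 0 → fail=0;  out ∅∪∅=∅
  n8('ca'): parent n7 fail=0; on 'a' 0 → fail=0;  out {1}∪∅={1}
  n3('eaa'): parent n2 fail=0; on 'a' 0 → fail=0;  out ∅∪∅=∅
  n4('eaab'): parent n3 fail=0; on 'b' 0 → fail=0;  out ∅∪∅=∅
  n5('eaabc'): parent n4 fail=0; on 'c' 0 → fail=7;  out ∅∪∅=∅
  n6('eaabcd'): parent n5 fail=7; on 'd' 7→0 → fail=0;  out {0}∪∅={0}

Scan:
[0] read 'e'  n0⇒n1
[1] read 'e'  n1⇒n1 (fail-walked)
[2] read 'c'  n1⇒n7 (fail-walked)
[3] read 'a'  n7⇒n8  ** P1@[2:3]
[4] read 'c'  n8⇒n7 (fail-walked)
[5] read 'a'  n7⇒n8  ** P1@[4:5]
[6] read 'd'  n8⇒n0 (fail-walked)
[7] read 'e'  n0⇒n1
[8] read 'a'  n1⇒n2
[9] read 'a'  n2⇒n3
[10] read 'b'  n3⇒n4
[11] read 'c'  n4⇒n5
[12] read 'd'  n5⇒n6  ** P0@[7:12]
[13] read 'c'  n6⇒n7 (fail-walked)
[14] read 'a'  n7⇒n8  ** P1@[13:14]
[15] read 'c'  n8⇒n7 (fail-walked)
[16] read 'a'  n7⇒n8  ** P1@[15:16]
[17] read 'e'  n8⇒n1 (fail-walked)
[18] read 'c'  n1⇒n7 (fail-walked)
[19] read 'e'  n7⇒n1 (fail-walked)
[20] read 'a'  n1⇒n2
[21] read 'a'  n2⇒n3
[22] read 'b'  n3⇒n4
[23] read 'c'  n4⇒n5
[24] read 'd'  n5⇒n6  ** P0@[19:24]
[25] read 'c'  n6⇒n7 (fail-walked)
[26] read 'a'  n7⇒n8  ** P1@[25:26]
[27] read 'e'  n8⇒n1 (fail-walked)
[28] read 'a'  n1⇒n2
[29] read 'a'  n2⇒n3

Result: [[3,1],[5,1],[12,0],[14,1],[16,1],[24,0],[26,1]]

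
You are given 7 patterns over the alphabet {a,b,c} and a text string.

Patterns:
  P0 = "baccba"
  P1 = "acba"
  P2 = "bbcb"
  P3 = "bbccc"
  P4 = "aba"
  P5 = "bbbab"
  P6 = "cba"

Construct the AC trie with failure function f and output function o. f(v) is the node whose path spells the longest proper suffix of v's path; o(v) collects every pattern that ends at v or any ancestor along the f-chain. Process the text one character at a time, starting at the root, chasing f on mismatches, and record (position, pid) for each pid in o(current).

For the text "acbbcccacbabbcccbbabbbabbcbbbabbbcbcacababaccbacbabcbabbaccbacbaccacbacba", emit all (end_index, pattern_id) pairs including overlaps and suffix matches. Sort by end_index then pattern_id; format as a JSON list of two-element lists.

Construct AC machine:
Trie (insert patterns):
  0='ε' goto a→7 b→1 c→21
  1='b' goto a→2 b→11
  2='ba' goto c→3
  3='bac' goto c→4
  4='bacc' goto b→5
  5='baccb' goto a→6
  6='baccba' goto ·  [P0 ends]
  7='a' goto b→16 c→8
  8='ac' goto b→9
  9='acb' goto a→10
  10='acba' goto ·  [P1 ends]
  11='bb' goto b→18 c→12
  12='bbc' goto b→13 c→14
  13='bbcb' goto ·  [P2 ends]
  14='bbcc' goto c→15
  15='bbccc' goto ·  [P3 ends]
  16='ab' goto a→17
  17='aba' goto ·  [P4 ends]
  18='bbb' goto a→19
  19='bbba' goto b→20
  20='bbbab' goto ·  [P5 ends]
  21='c' goto b→22
  22='cb' goto a→23
  23='cba' goto ·  [P6 ends]

BFS fail/out derivation:
  n1('b'): parent n0 fail=0; on 'b' 0 → fail=0;  out ∅∪∅=∅
  n7('a'): parent n0 fail=0; on 'a' 0 → fail=0;  out ∅∪∅=∅
  n21('c'): parent n0 fail=0; on 'c' 0 → fail=0;  out ∅∪∅=∅
  n2('ba'): parent n1 fail=0; on 'a' 0 → fail=7;  out ∅∪∅=∅
  n8('ac'): parent n7 fail=0; on 'c' 0 → fail=21;  out ∅∪∅=∅
  n11('bb'): parent n1 fail=0; on 'b' 0 → fail=1;  out ∅∪∅=∅
  n16('ab'): parent n7 fail=0; on 'b' 0 → fail=1;  out ∅∪∅=∅
  n22('cb'): parent n21 fail=0; on 'b' 0 → fail=1;  out ∅∪∅=∅
  n3('bac'): parent n2 fail=7; on 'c' 7 → fail=8;  out ∅∪∅=∅
  n9('acb'): parent n8 fail=21; on 'b' 21 → fail=22;  out ∅∪∅=∅
  n12('bbc'): parent n11 fail=1; on 'c' 1→0 → fail=21;  out ∅∪∅=∅
  n17('aba'): parent n16 fail=1; on 'a' 1 → fail=2;  out {4}∪∅={4}
  n18('bbb'): parent n11 fail=1; on 'b' 1 → fail=11;  out ∅∪∅=∅
  n23('cba'): parent n22 fail=1; on 'a' 1 → fail=2;  out {6}∪∅={6}
  n4('bacc'): parent n3 fail=8; on 'c' 8→21→0 → fail=21;  out ∅∪∅=∅
  n10('acba'): parent n9 fail=22; on 'a' 22 → fail=23;  out {1}∪{6}={1,6}
  n13('bbcb'): parent n12 fail=21; on 'b' 21 → fail=22;  out {2}∪∅={2}
  n14('bbcc'): parent n12 fail=21; on 'c' 21→0 → fail=21;  out ∅∪∅=∅
  n19('bbba'): parent n18 fail=11; on 'a' 11→1 → fail=2;  out ∅∪∅=∅
  n5('baccb'): parent n4 fail=21; on 'b' 21 → fail=22;  out ∅∪∅=∅
  n15('bbccc'): parent n14 fail=21; on 'c' 21→0 → fail=21;  out {3}∪∅={3}
  n20('bbbab'): parent n19 fail=2; on 'b' 2→7 → fail=16;  out {5}∪∅={5}
  n6('baccba'): parent n5 fail=22; on 'a' 22 → fail=23;  out {0}∪{6}={0,6}

Run:
i=0 'a': node 0→7
i=1 'c': node 7→8
i=2 'b': node 8→9
i=3 'b': node 9→11 (fail-walked)
i=4 'c': node 11→12
i=5 'c': node 12→14
i=6 'c': node 14→15  emit P3@[2:6]
i=7 'a': node 15→7 (fail-walked)
i=8 'c': node 7→8
i=9 'b': node 8→9
i=10 'a': node 9→10  emit P1@[7:10],P6@[8:10]
i=11 'b': node 10→16 (fail-walked)
i=12 'b': node 16→11 (fail-walked)
i=13 'c': node 11→12
i=14 'c': node 12→14
i=15 'c': node 14→15  emit P3@[11:15]
i=16 'b': node 15→22 (fail-walked)
i=17 'b': node 22→11 (fail-walked)
i=18 'a': node 11→2 (fail-walked)
i=19 'b': node 2→16 (fail-walked)
i=20 'b': node 16→11 (fail-walked)
i=21 'b': node 11→18
i=22 'a': node 18→19
i=23 'b': node 19→20  emit P5@[19:23]
i=24 'b': node 20→11 (fail-walked)
i=25 'c': node 11→12
i=26 'b': node 12→13  emit P2@[23:26]
i=27 'b': node 13→11 (fail-walked)
i=28 'b': node 11→18
i=29 'a': node 18→19
i=30 'b': node 19→20  emit P5@[26:30]
i=31 'b': node 20→11 (fail-walked)
i=32 'b': node 11→18
i=33 'c': node 18→12 (fail-walked)
i=34 'b': node 12→13  emit P2@[31:34]
i=35 'c': node 13→21 (fail-walked)
i=36 'a': node 21→7 (fail-walked)
i=37 'c': node 7→8
i=38 'a': node 8→7 (fail-walked)
i=39 'b': node 7→16
i=40 'a': node 16→17  emit P4@[38:40]
i=41 'b': node 17→16 (fail-walked)
i=42 'a': node 16→17  emit P4@[40:42]
i=43 'c': node 17→3 (fail-walked)
i=44 'c': node 3→4
i=45 'b': node 4→5
i=46 'a': node 5→6  emit P0@[41:46],P6@[44:46]
i=47 'c': node 6→3 (fail-walked)
i=48 'b': node 3→9 (fail-walked)
i=49 'a': node 9→10  emit P1@[46:49],P6@[47:49]
i=50 'b': node 10→16 (fail-walked)
i=51 'c': node 16→21 (fail-walked)
i=52 'b': node 21→22
i=53 'a': node 22→23  emit P6@[51:53]
i=54 'b': node 23→16 (fail-walked)
i=55 'b': node 16→11 (fail-walked)
i=56 'a': node 11→2 (fail-walked)
i=57 'c': node 2→3
i=58 'c': node 3→4
i=59 'b': node 4→5
i=60 'a': node 5→6  emit P0@[55:60],P6@[58:60]
i=61 'c': node 6→3 (fail-walked)
i=62 'b': node 3→9 (fail-walked)
i=63 'a': node 9→10  emit P1@[60:63],P6@[61:63]
i=64 'c': node 10→3 (fail-walked)
i=65 'c': node 3→4
i=66 'a': node 4→7 (fail-walked)
i=67 'c': node 7→8
i=68 'b': node 8→9
i=69 'a': node 9→10  emit P1@[66:69],P6@[67:69]
i=70 'c': node 10→3 (fail-walked)
i=71 'b': node 3→9 (fail-walked)
i=72 'a': node 9→10  emit P1@[69:72],P6@[70:72]

Matches: [[6,3],[10,1],[10,6],[15,3],[23,5],[26,2],[30,5],[34,2],[40,4],[42,4],[46,0],[46,6],[49,1],[49,6],[53,6],[60,0],[60,6],[63,1],[63,6],[69,1],[69,6],[72,1],[72,6]]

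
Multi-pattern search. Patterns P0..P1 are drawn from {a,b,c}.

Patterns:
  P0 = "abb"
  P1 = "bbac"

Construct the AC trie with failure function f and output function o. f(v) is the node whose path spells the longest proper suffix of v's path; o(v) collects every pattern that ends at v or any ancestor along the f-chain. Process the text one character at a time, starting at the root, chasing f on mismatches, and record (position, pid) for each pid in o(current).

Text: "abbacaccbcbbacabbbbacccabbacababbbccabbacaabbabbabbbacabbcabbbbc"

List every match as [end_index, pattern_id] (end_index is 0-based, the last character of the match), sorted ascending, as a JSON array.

Build:
Trie nodes:
  0='ε' goto a→1 b→4
  1='a' goto b→2
  2='ab' goto b→3
  3='abb' goto ·  ←P0
  4='b' goto b→5
  5='bb' goto a→6
  6='bba' goto c→7
  7='bbac' goto ·  ←P1

BFS fail/out derivation:
  fail(1) 'a': from fail(0)=0 chase 'a': 0 ⇒ 0;  out=∅∪out(0)=∅
  fail(4) 'b': from fail(0)=0 chase 'b': 0 ⇒ 0;  out=∅∪out(0)=∅
  fail(2) 'ab': from fail(1)=0 chase 'b': 0 ⇒ 4;  out=∅∪out(4)=∅
  fail(5) 'bb': from fail(4)=0 chase 'b': 0 ⇒ 4;  out=∅∪out(4)=∅
  fail(3) 'abb': from fail(2)=4 chase 'b': 4 ⇒ 5;  out={0}∪out(5)={0}
  fail(6) 'bba': from fail(5)=4 chase 'a': 4→0 ⇒ 1;  out=∅∪out(1)=∅
  fail(7) 'bbac': from fail(6)=1 chase 'c': 1→0 ⇒ 0;  out={1}∪out(0)={1}

Text stream:
[0] read 'a'  n0⇒n1
[1] read 'b'  n1⇒n2
[2] read 'b'  n2⇒n3  ** P0@[0:2]
[3] read 'a'  n3⇒n6 (fail-walked)
[4] read 'c'  n6⇒n7  ** P1@[1:4]
[5] read 'a'  n7⇒n1 (fail-walked)
[6] read 'c'  n1⇒n0 (fail-walked)
[7] read 'c'  n0⇒n0
[8] read 'b'  n0⇒n4
[9] read 'c'  n4⇒n0 (fail-walked)
[10] read 'b'  n0⇒n4
[11] read 'b'  n4⇒n5
[12] read 'a'  n5⇒n6
[13] read 'c'  n6⇒n7  ** P1@[10:13]
[14] read 'a'  n7⇒n1 (fail-walked)
[15] read 'b'  n1⇒n2
[16] read 'b'  n2⇒n3  ** P0@[14:16]
[17] read 'b'  n3⇒n5 (fail-walked)
[18] read 'b'  n5⇒n5 (fail-walked)
[19] read 'a'  n5⇒n6
[20] read 'c'  n6⇒n7  ** P1@[17:20]
[21] read 'c'  n7⇒n0 (fail-walked)
[22] read 'c'  n0⇒n0
[23] read 'a'  n0⇒n1
[24] read 'b'  n1⇒n2
[25] read 'b'  n2⇒n3  ** P0@[23:25]
[26] read 'a'  n3⇒n6 (fail-walked)
[27] read 'c'  n6⇒n7  ** P1@[24:27]
[28] read 'a'  n7⇒n1 (fail-walked)
[29] read 'b'  n1⇒n2
[30] read 'a'  n2⇒n1 (fail-walked)
[31] read 'b'  n1⇒n2
[32] read 'b'  n2⇒n3  ** P0@[30:32]
[33] read 'b'  n3⇒n5 (fail-walked)
[34] read 'c'  n5⇒n0 (fail-walked)
[35] read 'c'  n0⇒n0
[36] read 'a'  n0⇒n1
[37] read 'b'  n1⇒n2
[38] read 'b'  n2⇒n3  ** P0@[36:38]
[39] read 'a'  n3⇒n6 (fail-walked)
[40] read 'c'  n6⇒n7  ** P1@[37:40]
[41] read 'a'  n7⇒n1 (fail-walked)
[42] read 'a'  n1⇒n1 (fail-walked)
[43] read 'b'  n1⇒n2
[44] read 'b'  n2⇒n3  ** P0@[42:44]
[45] read 'a'  n3⇒n6 (fail-walked)
[46] read 'b'  n6⇒n2 (fail-walked)
[47] read 'b'  n2⇒n3  ** P0@[45:47]
[48] read 'a'  n3⇒n6 (fail-walked)
[49] read 'b'  n6⇒n2 (fail-walked)
[50] read 'b'  n2⇒n3  ** P0@[48:50]
[51] read 'b'  n3⇒n5 (fail-walked)
[52] read 'a'  n5⇒n6
[53] read 'c'  n6⇒n7  ** P1@[50:53]
[54] read 'a'  n7⇒n1 (fail-walked)
[55] read 'b'  n1⇒n2
[56] read 'b'  n2⇒n3  ** P0@[54:56]
[57] read 'c'  n3⇒n0 (fail-walked)
[58] read 'a'  n0⇒n1
[59] read 'b'  n1⇒n2
[60] read 'b'  n2⇒n3  ** P0@[58:60]
[61] read 'b'  n3⇒n5 (fail-walked)
[62] read 'b'  n5⇒n5 (fail-walked)
[63] read 'c'  n5⇒n0 (fail-walked)

Matches: [[2,0],[4,1],[13,1],[16,0],[20,1],[25,0],[27,1],[32,0],[38,0],[40,1],[44,0],[47,0],[50,0],[53,1],[56,0],[60,0]]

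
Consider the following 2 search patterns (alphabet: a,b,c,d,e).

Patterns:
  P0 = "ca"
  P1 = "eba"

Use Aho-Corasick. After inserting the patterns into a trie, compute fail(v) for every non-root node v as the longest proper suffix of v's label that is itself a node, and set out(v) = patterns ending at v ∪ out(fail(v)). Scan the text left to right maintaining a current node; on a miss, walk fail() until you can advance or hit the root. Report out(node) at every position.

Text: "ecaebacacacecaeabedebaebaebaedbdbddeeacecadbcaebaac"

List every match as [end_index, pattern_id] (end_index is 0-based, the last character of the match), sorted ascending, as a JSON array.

Construct AC machine:
Trie (insert patterns):
  0='ε' goto c→1 e→3
  1='c' goto a→2
  2='ca' goto ·  [P0 ends]
  3='e' goto b→4
  4='eb' goto a→5
  5='eba' goto ·  [P1 ends]

Failure links (BFS by depth):
  fail(1) 'c': from fail(0)=0 chase 'c': 0 ⇒ 0;  out=∅∪out(0)=∅
  fail(3) 'e': from fail(0)=0 chase 'e': 0 ⇒ 0;  out=∅∪out(0)=∅
  fail(2) 'ca': from fail(1)=0 chase 'a': 0 ⇒ 0;  out={0}∪out(0)={0}
  fail(4) 'eb': from fail(3)=0 chase 'b': 0 ⇒ 0;  out=∅∪out(0)=∅
  fail(5) 'eba': from fail(4)=0 chase 'a': 0 ⇒ 0;  out={1}∪out(0)={1}

Scan:
pos 0 'e': at 3
pos 1 'c': at 1 ·f
pos 2 'a': at 2  → match P0@[1:2]
pos 3 'e': at 3 ·f
pos 4 'b': at 4
pos 5 'a': at 5  → match P1@[3:5]
pos 6 'c': at 1 ·f
pos 7 'a': at 2  → match P0@[6:7]
pos 8 'c': at 1 ·f
pos 9 'a': at 2  → match P0@[8:9]
pos 10 'c': at 1 ·f
pos 11 'e': at 3 ·f
pos 12 'c': at 1 ·f
pos 13 'a': at 2  → match P0@[12:13]
pos 14 'e': at 3 ·f
pos 15 'a': at 0 ·f
pos 16 'b': at 0
pos 17 'e': at 3
pos 18 'd': at 0 ·f
pos 19 'e': at 3
pos 20 'b': at 4
pos 21 'a': at 5  → match P1@[19:21]
pos 22 'e': at 3 ·f
pos 23 'b': at 4
pos 24 'a': at 5  → match P1@[22:24]
pos 25 'e': at 3 ·f
pos 26 'b': at 4
pos 27 'a': at 5  → match P1@[25:27]
pos 28 'e': at 3 ·f
pos 29 'd': at 0 ·f
pos 30 'b': at 0
pos 31 'd': at 0
pos 32 'b': at 0
pos 33 'd': at 0
pos 34 'd': at 0
pos 35 'e': at 3
pos 36 'e': at 3 ·f
pos 37 'a': at 0 ·f
pos 38 'c': at 1
pos 39 'e': at 3 ·f
pos 40 'c': at 1 ·f
pos 41 'a': at 2  → match P0@[40:41]
pos 42 'd': at 0 ·f
pos 43 'b': at 0
pos 44 'c': at 1
pos 45 'a': at 2  → match P0@[44:45]
pos 46 'e': at 3 ·f
pos 47 'b': at 4
pos 48 'a': at 5  → match P1@[46:48]
pos 49 'a': at 0 ·f
pos 50 'c': at 1

Result: [[2,0],[5,1],[7,0],[9,0],[13,0],[21,1],[24,1],[27,1],[41,0],[45,0],[48,1]]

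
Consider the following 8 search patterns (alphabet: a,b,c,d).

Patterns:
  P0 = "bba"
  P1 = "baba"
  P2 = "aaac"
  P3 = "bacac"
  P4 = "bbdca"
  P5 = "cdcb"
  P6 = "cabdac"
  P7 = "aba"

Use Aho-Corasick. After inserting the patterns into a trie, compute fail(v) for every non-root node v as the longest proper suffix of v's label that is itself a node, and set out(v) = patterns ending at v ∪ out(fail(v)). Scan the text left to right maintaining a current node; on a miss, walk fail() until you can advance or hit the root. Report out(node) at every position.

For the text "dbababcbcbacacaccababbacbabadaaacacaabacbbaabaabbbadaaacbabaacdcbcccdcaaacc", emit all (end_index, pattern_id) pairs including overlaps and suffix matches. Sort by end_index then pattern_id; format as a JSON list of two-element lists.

Build:
Trie (insert patterns):
  n0 'ε': a→7 b→1 c→17
  n1 'b': a→4 b→2
  n2 'bb': a→3 d→14
  n3 'bba': ·  ←P0
  n4 'ba': b→5 c→11
  n5 'bab': a→6
  n6 'baba': ·  ←P1
  n7 'a': a→8 b→26
  n8 'aa': a→9
  n9 'aaa': c→10
  n10 'aaac': ·  ←P2
  n11 'bac': a→12
  n12 'baca': c→13
  n13 'bacac': ·  ←P3
  n14 'bbd': c→15
  n15 'bbdc': a→16
  n16 'bbdca': ·  ←P4
  n17 'c': a→21 d→18
  n18 'cd': c→19
  n19 'cdc': b→20
  n20 'cdcb': ·  ←P5
  n21 'ca': b→22
  n22 'cab': d→23
  n23 'cabd': a→24
  n24 'cabda': c→25
  n25 'cabdac': ·  ←P6
  n26 'ab': a→27
  n27 'aba': ·  ←P7

Failure links (BFS by depth):
  fail(1) 'b': from fail(0)=0 chase 'b': 0 ⇒ 0;  out=∅∪out(0)=∅
  fail(7) 'a': from fail(0)=0 chase 'a': 0 ⇒ 0;  out=∅∪out(0)=∅
  fail(17) 'c': from fail(0)=0 chase 'c': 0 ⇒ 0;  out=∅∪out(0)=∅
  fail(2) 'bb': from fail(1)=0 chase 'b': 0 ⇒ 1;  out=∅∪out(1)=∅
  fail(4) 'ba': from fail(1)=0 chase 'a': 0 ⇒ 7;  out=∅∪out(7)=∅
  fail(8) 'aa': from fail(7)=0 chase 'a': 0 ⇒ 7;  out=∅∪out(7)=∅
  fail(18) 'cd': from fail(17)=0 chase 'd': 0 ⇒ 0;  out=∅∪out(0)=∅
  fail(21) 'ca': from fail(17)=0 chase 'a': 0 ⇒ 7;  out=∅∪out(7)=∅
  fail(26) 'ab': from fail(7)=0 chase 'b': 0 ⇒ 1;  out=∅∪out(1)=∅
  fail(3) 'bba': from fail(2)=1 chase 'a': 1 ⇒ 4;  out={0}∪out(4)={0}
  fail(5) 'bab': from fail(4)=7 chase 'b': 7 ⇒ 26;  out=∅∪out(26)=∅
  fail(9) 'aaa': from fail(8)=7 chase 'a': 7 ⇒ 8;  out=∅∪out(8)=∅
  fail(11) 'bac': from fail(4)=7 chase 'c': 7→0 ⇒ 17;  out=∅∪out(17)=∅
  fail(14) 'bbd': from fail(2)=1 chase 'd': 1→0 ⇒ 0;  out=∅∪out(0)=∅
  fail(19) 'cdc': from fail(18)=0 chase 'c': 0 ⇒ 17;  out=∅∪out(17)=∅
  fail(22) 'cab': from fail(21)=7 chase 'b': 7 ⇒ 26;  out=∅∪out(26)=∅
  fail(27) 'aba': from fail(26)=1 chase 'a': 1 ⇒ 4;  out={7}∪out(4)={7}
  fail(6) 'baba': from fail(5)=26 chase 'a': 26 ⇒ 27;  out={1}∪out(27)={1,7}
  fail(10) 'aaac': from fail(9)=8 chase 'c': 8→7→0 ⇒ 17;  out={2}∪out(17)={2}
  fail(12) 'baca': from fail(11)=17 chase 'a': 17 ⇒ 21;  out=∅∪out(21)=∅
  fail(15) 'bbdc': from fail(14)=0 chase 'c': 0 ⇒ 17;  out=∅∪out(17)=∅
  fail(20) 'cdcb': from fail(19)=17 chase 'b': 17→0 ⇒ 1;  out={5}∪out(1)={5}
  fail(23) 'cabd': from fail(22)=26 chase 'd': 26→1→0 ⇒ 0;  out=∅∪out(0)=∅
  fail(13) 'bacac': from fail(12)=21 chase 'c': 21→7→0 ⇒ 17;  out={3}∪out(17)={3}
  fail(16) 'bbdca': from fail(15)=17 chase 'a': 17 ⇒ 21;  out={4}∪out(21)={4}
  fail(24) 'cabda': from fail(23)=0 chase 'a': 0 ⇒ 7;  out=∅∪out(7)=∅
  fail(25) 'cabdac': from fail(24)=7 chase 'c': 7→0 ⇒ 17;  out={6}∪out(17)={6}

Scan:
[0] read 'd'  n0⇒n0
[1] read 'b'  n0⇒n1
[2] read 'a'  n1⇒n4
[3] read 'b'  n4⇒n5
[4] read 'a'  n5⇒n6  → match P1@[1:4],P7@[2:4]
[5] read 'b'  n6⇒n5 (fail-walked)
[6] read 'c'  n5⇒n17 (fail-walked)
[7] read 'b'  n17⇒n1 (fail-walked)
[8] read 'c'  n1⇒n17 (fail-walked)
[9] read 'b'  n17⇒n1 (fail-walked)
[10] read 'a'  n1⇒n4
[11] read 'c'  n4⇒n11
[12] read 'a'  n11⇒n12
[13] read 'c'  n12⇒n13  → match P3@[9:13]
[14] read 'a'  n13⇒n21 (fail-walked)
[15] read 'c'  n21⇒n17 (fail-walked)
[16] read 'c'  n17⇒n17 (fail-walked)
[17] read 'a'  n17⇒n21
[18] read 'b'  n21⇒n22
[19] read 'a'  n22⇒n27 (fail-walked)  → match P7@[17:19]
[20] read 'b'  n27⇒n5 (fail-walked)
[21] read 'b'  n5⇒n2 (fail-walked)
[22] read 'a'  n2⇒n3  → match P0@[20:22]
[23] read 'c'  n3⇒n11 (fail-walked)
[24] read 'b'  n11⇒n1 (fail-walked)
[25] read 'a'  n1⇒n4
[26] read 'b'  n4⇒n5
[27] read 'a'  n5⇒n6  → match P1@[24:27],P7@[25:27]
[28] read 'd'  n6⇒n0 (fail-walked)
[29] read 'a'  n0⇒n7
[30] read 'a'  n7⇒n8
[31] read 'a'  n8⇒n9
[32] read 'c'  n9⇒n10  → match P2@[29:32]
[33] read 'a'  n10⇒n21 (fail-walked)
[34] read 'c'  n21⇒n17 (fail-walked)
[35] read 'a'  n17⇒n21
[36] read 'a'  n21⇒n8 (fail-walked)
[37] read 'b'  n8⇒n26 (fail-walked)
[38] read 'a'  n26⇒n27  → match P7@[36:38]
[39] read 'c'  n27⇒n11 (fail-walked)
[40] read 'b'  n11⇒n1 (fail-walked)
[41] read 'b'  n1⇒n2
[42] read 'a'  n2⇒n3  → match P0@[40:42]
[43] read 'a'  n3⇒n8 (fail-walked)
[44] read 'b'  n8⇒n26 (fail-walked)
[45] read 'a'  n26⇒n27  → match P7@[43:45]
[46] read 'a'  n27⇒n8 (fail-walked)
[47] read 'b'  n8⇒n26 (fail-walked)
[48] read 'b'  n26⇒n2 (fail-walked)
[49] read 'b'  n2⇒n2 (fail-walked)
[50] read 'a'  n2⇒n3  → match P0@[48:50]
[51] read 'd'  n3⇒n0 (fail-walked)
[52] read 'a'  n0⇒n7
[53] read 'a'  n7⇒n8
[54] read 'a'  n8⇒n9
[55] read 'c'  n9⇒n10  → match P2@[52:55]
[56] read 'b'  n10⇒n1 (fail-walked)
[57] read 'a'  n1⇒n4
[58] read 'b'  n4⇒n5
[59] read 'a'  n5⇒n6  → match P1@[56:59],P7@[57:59]
[60] read 'a'  n6⇒n8 (fail-walked)
[61] read 'c'  n8⇒n17 (fail-walked)
[62] read 'd'  n17⇒n18
[63] read 'c'  n18⇒n19
[64] read 'b'  n19⇒n20  → match P5@[61:64]
[65] read 'c'  n20⇒n17 (fail-walked)
[66] read 'c'  n17⇒n17 (fail-walked)
[67] read 'c'  n17⇒n17 (fail-walked)
[68] read 'd'  n17⇒n18
[69] read 'c'  n18⇒n19
[70] read 'a'  n19⇒n21 (fail-walked)
[71] read 'a'  n21⇒n8 (fail-walked)
[72] read 'a'  n8⇒n9
[73] read 'c'  n9⇒n10  → match P2@[70:73]
[74] read 'c'  n10⇒n17 (fail-walked)

Result: [[4,1],[4,7],[13,3],[19,7],[22,0],[27,1],[27,7],[32,2],[38,7],[42,0],[45,7],[50,0],[55,2],[59,1],[59,7],[64,5],[73,2]]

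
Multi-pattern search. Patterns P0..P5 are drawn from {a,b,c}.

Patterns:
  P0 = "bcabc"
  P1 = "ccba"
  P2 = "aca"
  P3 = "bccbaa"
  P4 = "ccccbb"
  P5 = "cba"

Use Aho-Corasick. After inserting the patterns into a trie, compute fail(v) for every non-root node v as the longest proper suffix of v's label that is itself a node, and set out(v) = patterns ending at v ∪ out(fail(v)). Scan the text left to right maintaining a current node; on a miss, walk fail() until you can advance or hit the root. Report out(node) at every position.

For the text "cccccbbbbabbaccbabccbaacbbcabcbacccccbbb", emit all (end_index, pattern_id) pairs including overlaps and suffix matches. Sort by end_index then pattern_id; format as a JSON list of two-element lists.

Build automaton:
Trie nodes:
  n0 'ε': a→10 b→1 c→6
  n1 'b': c→2
  n2 'bc': a→3 c→13
  n3 'bca': b→4
  n4 'bcab': c→5
  n5 'bcabc': ·  [P0 ends]
  n6 'c': b→21 c→7
  n7 'cc': b→8 c→17
  n8 'ccb': a→9
  n9 'ccba': ·  [P1 ends]
  n10 'a': c→11
  n11 'ac': a→12
  n12 'aca': ·  [P2 ends]
  n13 'bcc': b→14
  n14 'bccb': a→15
  n15 'bccba': a→16
  n16 'bccbaa': ·  [P3 ends]
  n17 'ccc': c→18
  n18 'cccc': b→19
  n19 'ccccb': b→20
  n20 'ccccbb': ·  [P4 ends]
  n21 'cb': a→22
  n22 'cba': ·  [P5 ends]

BFS fail/out derivation:
  fail(1) 'b': from fail(0)=0 chase 'b': 0 ⇒ 0;  out=∅∪out(0)=∅
  fail(6) 'c': from fail(0)=0 chase 'c': 0 ⇒ 0;  out=∅∪out(0)=∅
  fail(10) 'a': from fail(0)=0 chase 'a': 0 ⇒ 0;  out=∅∪out(0)=∅
  fail(2) 'bc': from fail(1)=0 chase 'c': 0 ⇒ 6;  out=∅∪out(6)=∅
  fail(7) 'cc': from fail(6)=0 chase 'c': 0 ⇒ 6;  out=∅∪out(6)=∅
  fail(11) 'ac': from fail(10)=0 chase 'c': 0 ⇒ 6;  out=∅∪out(6)=∅
  fail(21) 'cb': from fail(6)=0 chase 'b': 0 ⇒ 1;  out=∅∪out(1)=∅
  fail(3) 'bca': from fail(2)=6 chase 'a': 6→0 ⇒ 10;  out=∅∪out(10)=∅
  fail(8) 'ccb': from fail(7)=6 chase 'b': 6 ⇒ 21;  out=∅∪out(21)=∅
  fail(12) 'aca': from fail(11)=6 chase 'a': 6→0 ⇒ 10;  out={2}∪out(10)={2}
  fail(13) 'bcc': from fail(2)=6 chase 'c': 6 ⇒ 7;  out=∅∪out(7)=∅
  fail(17) 'ccc': from fail(7)=6 chase 'c': 6 ⇒ 7;  out=∅∪out(7)=∅
  fail(22) 'cba': from fail(21)=1 chase 'a': 1→0 ⇒ 10;  out={5}∪out(10)={5}
  fail(4) 'bcab': from fail(3)=10 chase 'b': 10→0 ⇒ 1;  out=∅∪out(1)=∅
  fail(9) 'ccba': from fail(8)=21 chase 'a': 21 ⇒ 22;  out={1}∪out(22)={1,5}
  fail(14) 'bccb': from fail(13)=7 chase 'b': 7 ⇒ 8;  out=∅∪out(8)=∅
  fail(18) 'cccc': from fail(17)=7 chase 'c': 7 ⇒ 17;  out=∅∪out(17)=∅
  fail(5) 'bcabc': from fail(4)=1 chase 'c': 1 ⇒ 2;  out={0}∪out(2)={0}
  fail(15) 'bccba': from fail(14)=8 chase 'a': 8 ⇒ 9;  out=∅∪out(9)={1,5}
  fail(19) 'ccccb': from fail(18)=17 chase 'b': 17→7 ⇒ 8;  out=∅∪out(8)=∅
  fail(16) 'bccbaa': from fail(15)=9 chase 'a': 9→22→10→0 ⇒ 10;  out={3}∪out(10)={3}
  fail(20) 'ccccbb': from fail(19)=8 chase 'b': 8→21→1→0 ⇒ 1;  out={4}∪out(1)={4}

Scan:
i=0 'c': node 0→6
i=1 'c': node 6→7
i=2 'c': node 7→17
i=3 'c': node 17→18
i=4 'c': node 18→18 (via fail)
i=5 'b': node 18→19
i=6 'b': node 19→20  ** P4@[1:6]
i=7 'b': node 20→1 (via fail)
i=8 'b': node 1→1 (via fail)
i=9 'a': node 1→10 (via fail)
i=10 'b': node 10→1 (via fail)
i=11 'b': node 1→1 (via fail)
i=12 'a': node 1→10 (via fail)
i=13 'c': node 10→11
i=14 'c': node 11→7 (via fail)
i=15 'b': node 7→8
i=16 'a': node 8→9  ** P1@[13:16],P5@[14:16]
i=17 'b': node 9→1 (via fail)
i=18 'c': node 1→2
i=19 'c': node 2→13
i=20 'b': node 13→14
i=21 'a': node 14→15  ** P1@[18:21],P5@[19:21]
i=22 'a': node 15→16  ** P3@[17:22]
i=23 'c': node 16→11 (via fail)
i=24 'b': node 11→21 (via fail)
i=25 'b': node 21→1 (via fail)
i=26 'c': node 1→2
i=27 'a': node 2→3
i=28 'b': node 3→4
i=29 'c': node 4→5  ** P0@[25:29]
i=30 'b': node 5→21 (via fail)
i=31 'a': node 21→22  ** P5@[29:31]
i=32 'c': node 22→11 (via fail)
i=33 'c': node 11→7 (via fail)
i=34 'c': node 7→17
i=35 'c': node 17→18
i=36 'c': node 18→18 (via fail)
i=37 'b': node 18→19
i=38 'b': node 19→20  ** P4@[33:38]
i=39 'b': node 20→1 (via fail)

All matches (sorted): [[6,4],[16,1],[16,5],[21,1],[21,5],[22,3],[29,0],[31,5],[38,4]]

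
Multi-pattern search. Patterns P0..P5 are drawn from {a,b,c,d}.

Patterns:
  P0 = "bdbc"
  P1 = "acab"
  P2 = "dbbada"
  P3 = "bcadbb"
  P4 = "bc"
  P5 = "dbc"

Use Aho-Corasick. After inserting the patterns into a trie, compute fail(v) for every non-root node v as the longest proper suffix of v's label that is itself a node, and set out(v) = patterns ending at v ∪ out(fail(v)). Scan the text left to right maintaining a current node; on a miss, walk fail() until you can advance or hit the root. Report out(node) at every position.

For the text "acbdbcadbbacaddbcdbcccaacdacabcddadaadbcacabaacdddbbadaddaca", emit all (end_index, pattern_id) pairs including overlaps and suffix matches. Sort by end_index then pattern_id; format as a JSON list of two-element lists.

Construct AC machine:
Trie nodes:
  0='ε' goto a→5 b→1 d→9
  1='b' goto c→15 d→2
  2='bd' goto b→3
  3='bdb' goto c→4
  4='bdbc' goto ·  ←P0
  5='a' goto c→6
  6='ac' goto a→7
  7='aca' goto b→8
  8='acab' goto ·  ←P1
  9='d' goto b→10
  10='db' goto b→11 c→20
  11='dbb' goto a→12
  12='dbba' goto d→13
  13='dbbad' goto a→14
  14='dbbada' goto ·  ←P2
  15='bc' goto a→16  ←P4
  16='bca' goto d→17
  17='bcad' goto b→18
  18='bcadb' goto b→19
  19='bcadbb' goto ·  ←P3
  20='dbc' goto ·  ←P5

Failure links (BFS by depth):
  fail(1) 'b': from fail(0)=0 chase 'b': 0 ⇒ 0;  out=∅∪out(0)=∅
  fail(5) 'a': from fail(0)=0 chase 'a': 0 ⇒ 0;  out=∅∪out(0)=∅
  fail(9) 'd': from fail(0)=0 chase 'd': 0 ⇒ 0;  out=∅∪out(0)=∅
  fail(2) 'bd': from fail(1)=0 chase 'd': 0 ⇒ 9;  out=∅∪out(9)=∅
  fail(6) 'ac': from fail(5)=0 chase 'c': 0 ⇒ 0;  out=∅∪out(0)=∅
  fail(10) 'db': from fail(9)=0 chase 'b': 0 ⇒ 1;  out=∅∪out(1)=∅
  fail(15) 'bc': from fail(1)=0 chase 'c': 0 ⇒ 0;  out={4}∪out(0)={4}
  fail(3) 'bdb': from fail(2)=9 chase 'b': 9 ⇒ 10;  out=∅∪out(10)=∅
  fail(7) 'aca': from fail(6)=0 chase 'a': 0 ⇒ 5;  out=∅∪out(5)=∅
  fail(11) 'dbb': from fail(10)=1 chase 'b': 1→0 ⇒ 1;  out=∅∪out(1)=∅
  fail(16) 'bca': from fail(15)=0 chase 'a': 0 ⇒ 5;  out=∅∪out(5)=∅
  fail(20) 'dbc': from fail(10)=1 chase 'c': 1 ⇒ 15;  out={5}∪out(15)={4,5}
  fail(4) 'bdbc': from fail(3)=10 chase 'c': 10 ⇒ 20;  out={0}∪out(20)={0,4,5}
  fail(8) 'acab': from fail(7)=5 chase 'b': 5→0 ⇒ 1;  out={1}∪out(1)={1}
  fail(12) 'dbba': from fail(11)=1 chase 'a': 1→0 ⇒ 5;  out=∅∪out(5)=∅
  fail(17) 'bcad': from fail(16)=5 chase 'd': 5→0 ⇒ 9;  out=∅∪out(9)=∅
  fail(13) 'dbbad': from fail(12)=5 chase 'd': 5→0 ⇒ 9;  out=∅∪out(9)=∅
  fail(18) 'bcadb': from fail(17)=9 chase 'b': 9 ⇒ 10;  out=∅∪out(10)=∅
  fail(14) 'dbbada': from fail(13)=9 chase 'a': 9→0 ⇒ 5;  out={2}∪out(5)={2}
  fail(19) 'bcadbb': from fail(18)=10 chase 'b': 10 ⇒ 11;  out={3}∪out(11)={3}

Scan:
pos 0 'a': at 5
pos 1 'c': at 6
pos 2 'b': at 1 ·f
pos 3 'd': at 2
pos 4 'b': at 3
pos 5 'c': at 4  → match P0@[2:5],P4@[4:5],P5@[3:5]
pos 6 'a': at 16 ·f
pos 7 'd': at 17
pos 8 'b': at 18
pos 9 'b': at 19  → match P3@[4:9]
pos 10 'a': at 12 ·f
pos 11 'c': at 6 ·f
pos 12 'a': at 7
pos 13 'd': at 9 ·f
pos 14 'd': at 9 ·f
pos 15 'b': at 10
pos 16 'c': at 20  → match P4@[15:16],P5@[14:16]
pos 17 'd': at 9 ·f
pos 18 'b': at 10
pos 19 'c': at 20  → match P4@[18:19],P5@[17:19]
pos 20 'c': at 0 ·f
pos 21 'c': at 0
pos 22 'a': at 5
pos 23 'a': at 5 ·f
pos 24 'c': at 6
pos 25 'd': at 9 ·f
pos 26 'a': at 5 ·f
pos 27 'c': at 6
pos 28 'a': at 7
pos 29 'b': at 8  → match P1@[26:29]
pos 30 'c': at 15 ·f  → match P4@[29:30]
pos 31 'd': at 9 ·f
pos 32 'd': at 9 ·f
pos 33 'a': at 5 ·f
pos 34 'd': at 9 ·f
pos 35 'a': at 5 ·f
pos 36 'a': at 5 ·f
pos 37 'd': at 9 ·f
pos 38 'b': at 10
pos 39 'c': at 20  → match P4@[38:39],P5@[37:39]
pos 40 'a': at 16 ·f
pos 41 'c': at 6 ·f
pos 42 'a': at 7
pos 43 'b': at 8  → match P1@[40:43]
pos 44 'a': at 5 ·f
pos 45 'a': at 5 ·f
pos 46 'c': at 6
pos 47 'd': at 9 ·f
pos 48 'd': at 9 ·f
pos 49 'd': at 9 ·f
pos 50 'b': at 10
pos 51 'b': at 11
pos 52 'a': at 12
pos 53 'd': at 13
pos 54 'a': at 14  → match P2@[49:54]
pos 55 'd': at 9 ·f
pos 56 'd': at 9 ·f
pos 57 'a': at 5 ·f
pos 58 'c': at 6
pos 59 'a': at 7

Result: [[5,0],[5,4],[5,5],[9,3],[16,4],[16,5],[19,4],[19,5],[29,1],[30,4],[39,4],[39,5],[43,1],[54,2]]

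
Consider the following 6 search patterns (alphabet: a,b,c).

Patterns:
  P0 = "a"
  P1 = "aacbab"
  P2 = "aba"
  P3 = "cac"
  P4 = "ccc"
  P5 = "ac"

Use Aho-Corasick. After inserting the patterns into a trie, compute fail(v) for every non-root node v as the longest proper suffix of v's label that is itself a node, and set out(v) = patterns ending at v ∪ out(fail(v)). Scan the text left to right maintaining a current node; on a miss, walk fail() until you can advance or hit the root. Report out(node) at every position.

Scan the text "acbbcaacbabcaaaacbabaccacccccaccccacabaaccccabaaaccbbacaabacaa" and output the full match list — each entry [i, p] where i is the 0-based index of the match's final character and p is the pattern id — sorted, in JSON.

Construct AC machine:
Trie nodes:
  0='ε' goto a→1 c→9
  1='a' goto a→2 b→7 c→14  [P0 ends]
  2='aa' goto c→3
  3='aac' goto b→4
  4='aacb' goto a→5
  5='aacba' goto b→6
  6='aacbab' goto ·  [P1 ends]
  7='ab' goto a→8
  8='aba' goto ·  [P2 ends]
  9='c' goto a→10 c→12
  10='ca' goto c→11
  11='cac' goto ·  [P3 ends]
  12='cc' goto c→13
  13='ccc' goto ·  [P4 ends]
  14='ac' goto ·  [P5 ends]

Failure links (BFS by depth):
  n1('a'): parent n0 fail=0; on 'a' 0 → fail=0;  out {0}∪∅={0}
  n9('c'): parent n0 fail=0; on 'c' 0 → fail=0;  out ∅∪∅=∅
  n2('aa'): parent n1 fail=0; on 'a' 0 → fail=1;  out ∅∪{0}={0}
  n7('ab'): parent n1 fail=0; on 'b' 0 → fail=0;  out ∅∪∅=∅
  n10('ca'): parent n9 fail=0; on 'a' 0 → fail=1;  out ∅∪{0}={0}
  n12('cc'): parent n9 fail=0; on 'c' 0 → fail=9;  out ∅∪∅=∅
  n14('ac'): parent n1 fail=0; on 'c' 0 → fail=9;  out {5}∪∅={5}
  n3('aac'): parent n2 fail=1; on 'c' 1 → fail=14;  out ∅∪{5}={5}
  n8('aba'): parent n7 fail=0; on 'a' 0 → fail=1;  out {2}∪{0}={0,2}
  n11('cac'): parent n10 fail=1; on 'c' 1 → fail=14;  out {3}∪{5}={3,5}
  n13('ccc'): parent n12 fail=9; on 'c' 9 → fail=12;  out {4}∪∅={4}
  n4('aacb'): parent n3 fail=14; on 'b' 14→9→0 → fail=0;  out ∅∪∅=∅
  n5('aacba'): parent n4 fail=0; on 'a' 0 → fail=1;  out ∅∪{0}={0}
  n6('aacbab'): parent n5 fail=1; on 'b' 1 → fail=7;  out {1}∪∅={1}

Scan:
[0] read 'a'  n0⇒n1  emit P0@[0:0]
[1] read 'c'  n1⇒n14  emit P5@[0:1]
[2] read 'b'  n14⇒n0 ·f
[3] read 'b'  n0⇒n0
[4] read 'c'  n0⇒n9
[5] read 'a'  n9⇒n10  emit P0@[5:5]
[6] read 'a'  n10⇒n2 ·f  emit P0@[6:6]
[7] read 'c'  n2⇒n3  emit P5@[6:7]
[8] read 'b'  n3⇒n4
[9] read 'a'  n4⇒n5  emit P0@[9:9]
[10] read 'b'  n5⇒n6  emit P1@[5:10]
[11] read 'c'  n6⇒n9 ·f
[12] read 'a'  n9⇒n10  emit P0@[12:12]
[13] read 'a'  n10⇒n2 ·f  emit P0@[13:13]
[14] read 'a'  n2⇒n2 ·f  emit P0@[14:14]
[15] read 'a'  n2⇒n2 ·f  emit P0@[15:15]
[16] read 'c'  n2⇒n3  emit P5@[15:16]
[17] read 'b'  n3⇒n4
[18] read 'a'  n4⇒n5  emit P0@[18:18]
[19] read 'b'  n5⇒n6  emit P1@[14:19]
[20] read 'a'  n6⇒n8 ·f  emit P0@[20:20],P2@[18:20]
[21] read 'c'  n8⇒n14 ·f  emit P5@[20:21]
[22] read 'c'  n14⇒n12 ·f
[23] read 'a'  n12⇒n10 ·f  emit P0@[23:23]
[24] read 'c'  n10⇒n11  emit P3@[22:24],P5@[23:24]
[25] read 'c'  n11⇒n12 ·f
[26] read 'c'  n12⇒n13  emit P4@[24:26]
[27] read 'c'  n13⇒n13 ·f  emit P4@[25:27]
[28] read 'c'  n13⇒n13 ·f  emit P4@[26:28]
[29] read 'a'  n13⇒n10 ·f  emit P0@[29:29]
[30] read 'c'  n10⇒n11  emit P3@[28:30],P5@[29:30]
[31] read 'c'  n11⇒n12 ·f
[32] read 'c'  n12⇒n13  emit P4@[30:32]
[33] read 'c'  n13⇒n13 ·f  emit P4@[31:33]
[34] read 'a'  n13⇒n10 ·f  emit P0@[34:34]
[35] read 'c'  n10⇒n11  emit P3@[33:35],P5@[34:35]
[36] read 'a'  n11⇒n10 ·f  emit P0@[36:36]
[37] read 'b'  n10⇒n7 ·f
[38] read 'a'  n7⇒n8  emit P0@[38:38],P2@[36:38]
[39] read 'a'  n8⇒n2 ·f  emit P0@[39:39]
[40] read 'c'  n2⇒n3  emit P5@[39:40]
[41] read 'c'  n3⇒n12 ·f
[42] read 'c'  n12⇒n13  emit P4@[40:42]
[43] read 'c'  n13⇒n13 ·f  emit P4@[41:43]
[44] read 'a'  n13⇒n10 ·f  emit P0@[44:44]
[45] read 'b'  n10⇒n7 ·f
[46] read 'a'  n7⇒n8  emit P0@[46:46],P2@[44:46]
[47] read 'a'  n8⇒n2 ·f  emit P0@[47:47]
[48] read 'a'  n2⇒n2 ·f  emit P0@[48:48]
[49] read 'c'  n2⇒n3  emit P5@[48:49]
[50] read 'c'  n3⇒n12 ·f
[51] read 'b'  n12⇒n0 ·f
[52] read 'b'  n0⇒n0
[53] read 'a'  n0⇒n1  emit P0@[53:53]
[54] read 'c'  n1⇒n14  emit P5@[53:54]
[55] read 'a'  n14⇒n10 ·f  emit P0@[55:55]
[56] read 'a'  n10⇒n2 ·f  emit P0@[56:56]
[57] read 'b'  n2⇒n7 ·f
[58] read 'a'  n7⇒n8  emit P0@[58:58],P2@[56:58]
[59] read 'c'  n8⇒n14 ·f  emit P5@[58:59]
[60] read 'a'  n14⇒n10 ·f  emit P0@[60:60]
[61] read 'a'  n10⇒n2 ·f  emit P0@[61:61]

Matches: [[0,0],[1,5],[5,0],[6,0],[7,5],[9,0],[10,1],[12,0],[13,0],[14,0],[15,0],[16,5],[18,0],[19,1],[20,0],[20,2],[21,5],[23,0],[24,3],[24,5],[26,4],[27,4],[28,4],[29,0],[30,3],[30,5],[32,4],[33,4],[34,0],[35,3],[35,5],[36,0],[38,0],[38,2],[39,0],[40,5],[42,4],[43,4],[44,0],[46,0],[46,2],[47,0],[48,0],[49,5],[53,0],[54,5],[55,0],[56,0],[58,0],[58,2],[59,5],[60,0],[61,0]]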